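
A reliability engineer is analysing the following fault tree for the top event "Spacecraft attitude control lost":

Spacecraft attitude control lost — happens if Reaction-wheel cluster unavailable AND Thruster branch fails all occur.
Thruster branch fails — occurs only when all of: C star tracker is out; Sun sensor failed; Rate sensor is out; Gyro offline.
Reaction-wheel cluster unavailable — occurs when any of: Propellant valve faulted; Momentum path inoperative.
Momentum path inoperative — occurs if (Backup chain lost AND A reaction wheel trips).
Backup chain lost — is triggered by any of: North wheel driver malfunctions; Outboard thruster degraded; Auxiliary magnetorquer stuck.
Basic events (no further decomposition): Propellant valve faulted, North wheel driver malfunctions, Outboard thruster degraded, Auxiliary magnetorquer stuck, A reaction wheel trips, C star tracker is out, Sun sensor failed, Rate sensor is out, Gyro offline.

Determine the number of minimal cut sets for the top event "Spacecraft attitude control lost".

4

Backup chain lost [OR]: union of children's cut sets → 3 cut set(s).
Momentum path inoperative [AND]: one cut set from each child combined → 3 × 1 = 3 cut set(s).
Reaction-wheel cluster unavailable [OR]: union of children's cut sets → 4 cut set(s).
Thruster branch fails [AND]: one cut set from each child combined → 1 × 1 × 1 × 1 = 1 cut set(s).
Spacecraft attitude control lost [AND]: one cut set from each child combined → 4 × 1 = 4 cut set(s).
Minimal cut sets: {C star tracker is out, Gyro offline, Propellant valve faulted, Rate sensor is out, Sun sensor failed}; {A reaction wheel trips, C star tracker is out, Gyro offline, North wheel driver malfunctions, Rate sensor is out, Sun sensor failed}; {A reaction wheel trips, C star tracker is out, Gyro offline, Outboard thruster degraded, Rate sensor is out, Sun sensor failed}; {A reaction wheel trips, Auxiliary magnetorquer stuck, C star tracker is out, Gyro offline, Rate sensor is out, Sun sensor failed}.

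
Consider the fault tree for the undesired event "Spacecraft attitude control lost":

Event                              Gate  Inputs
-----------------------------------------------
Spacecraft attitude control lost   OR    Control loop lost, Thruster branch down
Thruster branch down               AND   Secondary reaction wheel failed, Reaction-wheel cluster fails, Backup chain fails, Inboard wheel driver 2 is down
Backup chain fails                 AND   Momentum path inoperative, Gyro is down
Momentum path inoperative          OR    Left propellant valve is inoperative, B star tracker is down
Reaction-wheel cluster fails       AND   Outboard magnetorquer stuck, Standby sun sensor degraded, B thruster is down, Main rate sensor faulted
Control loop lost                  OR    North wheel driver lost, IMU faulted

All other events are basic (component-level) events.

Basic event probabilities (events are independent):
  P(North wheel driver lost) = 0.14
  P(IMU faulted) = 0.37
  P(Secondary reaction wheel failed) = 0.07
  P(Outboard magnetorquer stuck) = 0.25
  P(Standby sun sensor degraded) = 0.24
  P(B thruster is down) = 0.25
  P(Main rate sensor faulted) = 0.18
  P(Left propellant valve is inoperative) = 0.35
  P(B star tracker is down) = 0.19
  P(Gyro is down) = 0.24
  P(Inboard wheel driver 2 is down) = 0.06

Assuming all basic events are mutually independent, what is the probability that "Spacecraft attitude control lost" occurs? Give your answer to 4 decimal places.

0.4582

P(Control loop lost) [OR] = 1 − (1−0.14) × (1−0.37) = 0.458200
P(Reaction-wheel cluster fails) [AND] = 0.25 × 0.24 × 0.25 × 0.18 = 0.002700
P(Momentum path inoperative) [OR] = 1 − (1−0.35) × (1−0.19) = 0.473500
P(Backup chain fails) [AND] = 0.473500 × 0.24 = 0.113640
P(Thruster branch down) [AND] = 0.07 × 0.002700 × 0.113640 × 0.06 = 0.000001
P(Spacecraft attitude control lost) [OR] = 1 − (1−0.458200) × (1−0.000001) = 0.458201
Rounded to 4 decimal places: P(Spacecraft attitude control lost) ≈ 0.4582.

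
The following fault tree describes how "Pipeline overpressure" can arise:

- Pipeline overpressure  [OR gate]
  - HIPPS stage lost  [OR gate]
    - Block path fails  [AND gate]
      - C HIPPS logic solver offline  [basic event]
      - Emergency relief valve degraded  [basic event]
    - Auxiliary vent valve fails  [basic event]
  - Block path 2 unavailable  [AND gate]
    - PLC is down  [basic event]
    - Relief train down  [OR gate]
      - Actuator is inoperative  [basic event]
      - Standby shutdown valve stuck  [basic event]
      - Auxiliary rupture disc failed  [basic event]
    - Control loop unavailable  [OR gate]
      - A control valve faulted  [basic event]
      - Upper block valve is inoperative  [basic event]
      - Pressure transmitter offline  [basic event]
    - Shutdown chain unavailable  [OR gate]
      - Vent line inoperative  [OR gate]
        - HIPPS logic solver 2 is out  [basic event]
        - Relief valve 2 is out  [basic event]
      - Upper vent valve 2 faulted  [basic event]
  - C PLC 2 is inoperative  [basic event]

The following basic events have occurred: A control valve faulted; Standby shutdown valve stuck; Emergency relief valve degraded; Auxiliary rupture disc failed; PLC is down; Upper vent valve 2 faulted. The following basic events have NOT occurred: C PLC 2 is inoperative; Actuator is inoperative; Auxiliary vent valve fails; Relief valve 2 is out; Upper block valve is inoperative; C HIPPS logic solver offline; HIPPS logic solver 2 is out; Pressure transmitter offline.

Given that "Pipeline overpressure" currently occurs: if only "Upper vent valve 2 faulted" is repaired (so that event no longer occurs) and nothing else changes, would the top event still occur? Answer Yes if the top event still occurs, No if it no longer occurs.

Counterfactual: set "Upper vent valve 2 faulted" to not occurred.
Block path fails [AND]: C HIPPS logic solver offline=not, Emergency relief valve degraded=occurs → not all inputs occur → does not occur.
HIPPS stage lost [OR]: Block path fails=not, Auxiliary vent valve fails=not → no input occurs → does not occur.
Relief train down [OR]: Actuator is inoperative=not, Standby shutdown valve stuck=occurs, Auxiliary rupture disc failed=occurs → at least one input occurs → occurs.
Control loop unavailable [OR]: A control valve faulted=occurs, Upper block valve is inoperative=not, Pressure transmitter offline=not → at least one input occurs → occurs.
Vent line inoperative [OR]: HIPPS logic solver 2 is out=not, Relief valve 2 is out=not → no input occurs → does not occur.
Shutdown chain unavailable [OR]: Vent line inoperative=not, Upper vent valve 2 faulted=not → no input occurs → does not occur.
Block path 2 unavailable [AND]: PLC is down=occurs, Relief train down=occurs, Control loop unavailable=occurs, Shutdown chain unavailable=not → not all inputs occur → does not occur.
Pipeline overpressure [OR]: HIPPS stage lost=not, Block path 2 unavailable=not, C PLC 2 is inoperative=not → no input occurs → does not occur.

No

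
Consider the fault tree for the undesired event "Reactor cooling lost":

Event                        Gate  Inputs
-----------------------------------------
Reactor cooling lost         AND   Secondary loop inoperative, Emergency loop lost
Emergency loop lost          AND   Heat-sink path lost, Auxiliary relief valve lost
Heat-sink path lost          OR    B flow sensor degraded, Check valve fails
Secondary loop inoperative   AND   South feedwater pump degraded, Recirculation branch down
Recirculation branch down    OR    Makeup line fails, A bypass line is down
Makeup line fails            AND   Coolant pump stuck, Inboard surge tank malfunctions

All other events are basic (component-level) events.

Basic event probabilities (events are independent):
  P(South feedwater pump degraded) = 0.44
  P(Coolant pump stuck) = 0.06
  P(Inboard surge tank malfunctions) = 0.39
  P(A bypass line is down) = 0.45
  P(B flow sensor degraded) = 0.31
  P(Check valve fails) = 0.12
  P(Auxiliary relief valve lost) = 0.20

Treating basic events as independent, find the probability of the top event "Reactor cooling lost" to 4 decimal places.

P(Makeup line fails) [AND] = 0.06 × 0.39 = 0.023400
P(Recirculation branch down) [OR] = 1 − (1−0.023400) × (1−0.45) = 0.462870
P(Secondary loop inoperative) [AND] = 0.44 × 0.462870 = 0.203663
P(Heat-sink path lost) [OR] = 1 − (1−0.31) × (1−0.12) = 0.392800
P(Emergency loop lost) [AND] = 0.392800 × 0.20 = 0.078560
P(Reactor cooling lost) [AND] = 0.203663 × 0.078560 = 0.016000
Rounded to 4 decimal places: P(Reactor cooling lost) ≈ 0.0160.

0.0160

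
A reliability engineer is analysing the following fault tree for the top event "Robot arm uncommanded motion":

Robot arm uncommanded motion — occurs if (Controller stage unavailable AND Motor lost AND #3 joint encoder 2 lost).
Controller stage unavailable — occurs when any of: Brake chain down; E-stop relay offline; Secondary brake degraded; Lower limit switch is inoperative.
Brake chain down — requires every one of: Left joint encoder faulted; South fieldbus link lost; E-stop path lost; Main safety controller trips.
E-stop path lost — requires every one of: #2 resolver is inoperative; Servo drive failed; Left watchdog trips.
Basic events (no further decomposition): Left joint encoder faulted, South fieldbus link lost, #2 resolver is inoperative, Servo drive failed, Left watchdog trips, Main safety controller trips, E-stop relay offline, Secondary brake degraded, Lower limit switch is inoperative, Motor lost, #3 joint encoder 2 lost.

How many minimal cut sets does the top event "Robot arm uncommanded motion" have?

4

E-stop path lost [AND]: one cut set from each child combined → 1 × 1 × 1 = 1 cut set(s).
Brake chain down [AND]: one cut set from each child combined → 1 × 1 × 1 × 1 = 1 cut set(s).
Controller stage unavailable [OR]: union of children's cut sets → 4 cut set(s).
Robot arm uncommanded motion [AND]: one cut set from each child combined → 4 × 1 × 1 = 4 cut set(s).
Minimal cut sets: {#2 resolver is inoperative, #3 joint encoder 2 lost, Left joint encoder faulted, Left watchdog trips, Main safety controller trips, Motor lost, Servo drive failed, South fieldbus link lost}; {#3 joint encoder 2 lost, E-stop relay offline, Motor lost}; {#3 joint encoder 2 lost, Motor lost, Secondary brake degraded}; {#3 joint encoder 2 lost, Lower limit switch is inoperative, Motor lost}.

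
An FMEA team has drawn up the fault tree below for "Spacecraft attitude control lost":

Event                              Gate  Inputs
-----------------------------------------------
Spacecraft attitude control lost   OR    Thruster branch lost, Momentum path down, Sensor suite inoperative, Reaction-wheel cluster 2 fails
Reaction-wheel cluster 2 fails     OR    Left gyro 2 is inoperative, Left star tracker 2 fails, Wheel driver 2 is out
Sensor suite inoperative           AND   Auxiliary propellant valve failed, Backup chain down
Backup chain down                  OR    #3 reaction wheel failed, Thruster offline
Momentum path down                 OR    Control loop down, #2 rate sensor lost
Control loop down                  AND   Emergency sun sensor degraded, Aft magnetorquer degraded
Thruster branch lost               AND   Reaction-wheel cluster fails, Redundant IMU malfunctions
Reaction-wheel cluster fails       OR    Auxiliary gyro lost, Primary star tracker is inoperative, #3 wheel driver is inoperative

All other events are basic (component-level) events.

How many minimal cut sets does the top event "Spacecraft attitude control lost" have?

Reaction-wheel cluster fails [OR]: union of children's cut sets → 3 cut set(s).
Thruster branch lost [AND]: one cut set from each child combined → 3 × 1 = 3 cut set(s).
Control loop down [AND]: one cut set from each child combined → 1 × 1 = 1 cut set(s).
Momentum path down [OR]: union of children's cut sets → 2 cut set(s).
Backup chain down [OR]: union of children's cut sets → 2 cut set(s).
Sensor suite inoperative [AND]: one cut set from each child combined → 1 × 2 = 2 cut set(s).
Reaction-wheel cluster 2 fails [OR]: union of children's cut sets → 3 cut set(s).
Spacecraft attitude control lost [OR]: union of children's cut sets → 10 cut set(s).
Minimal cut sets: {Auxiliary gyro lost, Redundant IMU malfunctions}; {Primary star tracker is inoperative, Redundant IMU malfunctions}; {#3 wheel driver is inoperative, Redundant IMU malfunctions}; {Aft magnetorquer degraded, Emergency sun sensor degraded}; {#2 rate sensor lost}; {#3 reaction wheel failed, Auxiliary propellant valve failed}; {Auxiliary propellant valve failed, Thruster offline}; {Left gyro 2 is inoperative}; {Left star tracker 2 fails}; {Wheel driver 2 is out}.

10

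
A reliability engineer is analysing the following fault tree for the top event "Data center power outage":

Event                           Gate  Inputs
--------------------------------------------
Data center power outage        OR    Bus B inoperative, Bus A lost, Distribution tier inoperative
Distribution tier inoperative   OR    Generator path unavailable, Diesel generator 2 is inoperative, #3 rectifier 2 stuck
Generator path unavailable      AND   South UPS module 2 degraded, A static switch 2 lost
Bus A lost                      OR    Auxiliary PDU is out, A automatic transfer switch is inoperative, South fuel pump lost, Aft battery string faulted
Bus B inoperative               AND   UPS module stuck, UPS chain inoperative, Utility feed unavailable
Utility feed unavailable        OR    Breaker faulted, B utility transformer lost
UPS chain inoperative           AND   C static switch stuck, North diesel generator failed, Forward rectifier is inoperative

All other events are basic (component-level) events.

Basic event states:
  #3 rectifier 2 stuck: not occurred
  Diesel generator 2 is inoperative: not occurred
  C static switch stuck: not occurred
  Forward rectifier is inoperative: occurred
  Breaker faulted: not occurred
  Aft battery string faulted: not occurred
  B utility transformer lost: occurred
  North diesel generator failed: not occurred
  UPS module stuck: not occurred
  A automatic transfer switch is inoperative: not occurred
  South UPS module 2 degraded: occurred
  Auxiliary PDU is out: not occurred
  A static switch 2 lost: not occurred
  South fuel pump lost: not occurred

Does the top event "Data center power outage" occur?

UPS chain inoperative [AND]: C static switch stuck=not, North diesel generator failed=not, Forward rectifier is inoperative=occurs → not all inputs occur → does not occur.
Utility feed unavailable [OR]: Breaker faulted=not, B utility transformer lost=occurs → at least one input occurs → occurs.
Bus B inoperative [AND]: UPS module stuck=not, UPS chain inoperative=not, Utility feed unavailable=occurs → not all inputs occur → does not occur.
Bus A lost [OR]: Auxiliary PDU is out=not, A automatic transfer switch is inoperative=not, South fuel pump lost=not, Aft battery string faulted=not → no input occurs → does not occur.
Generator path unavailable [AND]: South UPS module 2 degraded=occurs, A static switch 2 lost=not → not all inputs occur → does not occur.
Distribution tier inoperative [OR]: Generator path unavailable=not, Diesel generator 2 is inoperative=not, #3 rectifier 2 stuck=not → no input occurs → does not occur.
Data center power outage [OR]: Bus B inoperative=not, Bus A lost=not, Distribution tier inoperative=not → no input occurs → does not occur.

No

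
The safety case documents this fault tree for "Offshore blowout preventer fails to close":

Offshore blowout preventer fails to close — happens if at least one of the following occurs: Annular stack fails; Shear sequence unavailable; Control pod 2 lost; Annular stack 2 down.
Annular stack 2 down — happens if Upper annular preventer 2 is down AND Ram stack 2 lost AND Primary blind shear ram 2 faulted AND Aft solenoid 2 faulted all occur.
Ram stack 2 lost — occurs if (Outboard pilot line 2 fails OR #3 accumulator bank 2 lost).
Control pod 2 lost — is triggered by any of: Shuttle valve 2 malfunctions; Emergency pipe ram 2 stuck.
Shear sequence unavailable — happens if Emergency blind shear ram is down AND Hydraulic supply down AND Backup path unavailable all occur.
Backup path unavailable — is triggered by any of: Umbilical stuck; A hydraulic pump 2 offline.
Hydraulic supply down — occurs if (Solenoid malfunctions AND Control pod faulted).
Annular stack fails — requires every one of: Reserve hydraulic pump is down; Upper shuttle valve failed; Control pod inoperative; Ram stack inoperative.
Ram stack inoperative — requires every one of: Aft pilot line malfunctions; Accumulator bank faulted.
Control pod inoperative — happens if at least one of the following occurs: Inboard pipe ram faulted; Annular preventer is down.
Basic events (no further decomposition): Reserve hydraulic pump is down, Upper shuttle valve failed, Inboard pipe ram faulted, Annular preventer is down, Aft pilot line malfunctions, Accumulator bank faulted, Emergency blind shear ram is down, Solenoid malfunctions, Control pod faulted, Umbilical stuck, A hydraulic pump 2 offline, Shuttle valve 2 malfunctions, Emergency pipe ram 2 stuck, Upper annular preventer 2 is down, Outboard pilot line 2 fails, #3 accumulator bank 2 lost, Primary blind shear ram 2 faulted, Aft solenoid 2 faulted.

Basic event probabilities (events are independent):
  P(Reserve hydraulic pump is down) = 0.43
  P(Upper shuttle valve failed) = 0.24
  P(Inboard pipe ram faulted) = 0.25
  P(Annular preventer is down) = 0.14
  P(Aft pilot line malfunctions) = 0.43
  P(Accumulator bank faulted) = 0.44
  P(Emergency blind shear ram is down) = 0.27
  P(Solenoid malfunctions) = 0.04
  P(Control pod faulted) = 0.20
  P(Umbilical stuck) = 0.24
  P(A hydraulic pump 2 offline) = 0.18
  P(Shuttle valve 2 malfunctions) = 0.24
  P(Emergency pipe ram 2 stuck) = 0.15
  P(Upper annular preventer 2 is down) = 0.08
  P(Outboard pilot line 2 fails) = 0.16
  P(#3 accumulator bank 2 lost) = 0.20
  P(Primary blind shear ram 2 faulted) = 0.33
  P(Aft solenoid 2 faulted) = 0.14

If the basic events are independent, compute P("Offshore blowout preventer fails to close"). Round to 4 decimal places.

P(Control pod inoperative) [OR] = 1 − (1−0.25) × (1−0.14) = 0.355000
P(Ram stack inoperative) [AND] = 0.43 × 0.44 = 0.189200
P(Annular stack fails) [AND] = 0.43 × 0.24 × 0.355000 × 0.189200 = 0.006932
P(Hydraulic supply down) [AND] = 0.04 × 0.20 = 0.008000
P(Backup path unavailable) [OR] = 1 − (1−0.24) × (1−0.18) = 0.376800
P(Shear sequence unavailable) [AND] = 0.27 × 0.008000 × 0.376800 = 0.000814
P(Control pod 2 lost) [OR] = 1 − (1−0.24) × (1−0.15) = 0.354000
P(Ram stack 2 lost) [OR] = 1 − (1−0.16) × (1−0.20) = 0.328000
P(Annular stack 2 down) [AND] = 0.08 × 0.328000 × 0.33 × 0.14 = 0.001212
P(Offshore blowout preventer fails to close) [OR] = 1 − (1−0.006932) × (1−0.000814) × (1−0.354000) × (1−0.001212) = 0.359777
Rounded to 4 decimal places: P(Offshore blowout preventer fails to close) ≈ 0.3598.

0.3598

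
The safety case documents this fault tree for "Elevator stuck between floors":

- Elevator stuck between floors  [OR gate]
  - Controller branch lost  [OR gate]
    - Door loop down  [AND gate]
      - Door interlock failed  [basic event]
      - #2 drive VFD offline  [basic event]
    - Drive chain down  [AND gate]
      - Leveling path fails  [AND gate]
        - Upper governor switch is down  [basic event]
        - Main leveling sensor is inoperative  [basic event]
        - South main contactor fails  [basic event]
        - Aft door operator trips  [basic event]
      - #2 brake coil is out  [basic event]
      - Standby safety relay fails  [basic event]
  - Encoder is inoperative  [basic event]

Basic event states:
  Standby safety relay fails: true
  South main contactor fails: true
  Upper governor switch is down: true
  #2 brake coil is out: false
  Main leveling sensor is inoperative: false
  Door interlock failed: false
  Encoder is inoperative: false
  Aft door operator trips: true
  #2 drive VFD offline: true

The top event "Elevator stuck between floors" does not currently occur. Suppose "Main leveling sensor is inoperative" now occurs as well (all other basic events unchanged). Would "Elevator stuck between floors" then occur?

Counterfactual: set "Main leveling sensor is inoperative" to occurred.
Door loop down [AND]: Door interlock failed=not, #2 drive VFD offline=occurs → not all inputs occur → does not occur.
Leveling path fails [AND]: Upper governor switch is down=occurs, Main leveling sensor is inoperative=occurs, South main contactor fails=occurs, Aft door operator trips=occurs → all inputs occur → occurs.
Drive chain down [AND]: Leveling path fails=occurs, #2 brake coil is out=not, Standby safety relay fails=occurs → not all inputs occur → does not occur.
Controller branch lost [OR]: Door loop down=not, Drive chain down=not → no input occurs → does not occur.
Elevator stuck between floors [OR]: Controller branch lost=not, Encoder is inoperative=not → no input occurs → does not occur.

No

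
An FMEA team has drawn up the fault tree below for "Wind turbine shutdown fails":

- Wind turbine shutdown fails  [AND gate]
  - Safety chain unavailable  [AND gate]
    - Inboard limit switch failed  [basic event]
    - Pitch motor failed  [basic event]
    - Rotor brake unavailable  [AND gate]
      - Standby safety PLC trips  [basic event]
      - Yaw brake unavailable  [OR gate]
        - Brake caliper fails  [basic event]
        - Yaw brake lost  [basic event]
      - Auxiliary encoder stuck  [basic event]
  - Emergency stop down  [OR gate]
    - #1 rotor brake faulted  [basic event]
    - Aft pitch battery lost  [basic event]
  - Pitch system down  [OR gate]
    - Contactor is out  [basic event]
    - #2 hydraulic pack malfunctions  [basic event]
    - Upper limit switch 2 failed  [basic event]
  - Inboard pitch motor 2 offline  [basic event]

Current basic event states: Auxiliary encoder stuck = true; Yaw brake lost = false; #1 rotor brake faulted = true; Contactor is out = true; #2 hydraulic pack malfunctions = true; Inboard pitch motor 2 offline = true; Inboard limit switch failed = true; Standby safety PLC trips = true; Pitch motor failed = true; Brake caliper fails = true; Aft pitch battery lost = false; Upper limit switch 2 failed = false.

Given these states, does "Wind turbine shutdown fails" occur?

Yes

Yaw brake unavailable [OR]: Brake caliper fails=occurs, Yaw brake lost=not → at least one input occurs → occurs.
Rotor brake unavailable [AND]: Standby safety PLC trips=occurs, Yaw brake unavailable=occurs, Auxiliary encoder stuck=occurs → all inputs occur → occurs.
Safety chain unavailable [AND]: Inboard limit switch failed=occurs, Pitch motor failed=occurs, Rotor brake unavailable=occurs → all inputs occur → occurs.
Emergency stop down [OR]: #1 rotor brake faulted=occurs, Aft pitch battery lost=not → at least one input occurs → occurs.
Pitch system down [OR]: Contactor is out=occurs, #2 hydraulic pack malfunctions=occurs, Upper limit switch 2 failed=not → at least one input occurs → occurs.
Wind turbine shutdown fails [AND]: Safety chain unavailable=occurs, Emergency stop down=occurs, Pitch system down=occurs, Inboard pitch motor 2 offline=occurs → all inputs occur → occurs.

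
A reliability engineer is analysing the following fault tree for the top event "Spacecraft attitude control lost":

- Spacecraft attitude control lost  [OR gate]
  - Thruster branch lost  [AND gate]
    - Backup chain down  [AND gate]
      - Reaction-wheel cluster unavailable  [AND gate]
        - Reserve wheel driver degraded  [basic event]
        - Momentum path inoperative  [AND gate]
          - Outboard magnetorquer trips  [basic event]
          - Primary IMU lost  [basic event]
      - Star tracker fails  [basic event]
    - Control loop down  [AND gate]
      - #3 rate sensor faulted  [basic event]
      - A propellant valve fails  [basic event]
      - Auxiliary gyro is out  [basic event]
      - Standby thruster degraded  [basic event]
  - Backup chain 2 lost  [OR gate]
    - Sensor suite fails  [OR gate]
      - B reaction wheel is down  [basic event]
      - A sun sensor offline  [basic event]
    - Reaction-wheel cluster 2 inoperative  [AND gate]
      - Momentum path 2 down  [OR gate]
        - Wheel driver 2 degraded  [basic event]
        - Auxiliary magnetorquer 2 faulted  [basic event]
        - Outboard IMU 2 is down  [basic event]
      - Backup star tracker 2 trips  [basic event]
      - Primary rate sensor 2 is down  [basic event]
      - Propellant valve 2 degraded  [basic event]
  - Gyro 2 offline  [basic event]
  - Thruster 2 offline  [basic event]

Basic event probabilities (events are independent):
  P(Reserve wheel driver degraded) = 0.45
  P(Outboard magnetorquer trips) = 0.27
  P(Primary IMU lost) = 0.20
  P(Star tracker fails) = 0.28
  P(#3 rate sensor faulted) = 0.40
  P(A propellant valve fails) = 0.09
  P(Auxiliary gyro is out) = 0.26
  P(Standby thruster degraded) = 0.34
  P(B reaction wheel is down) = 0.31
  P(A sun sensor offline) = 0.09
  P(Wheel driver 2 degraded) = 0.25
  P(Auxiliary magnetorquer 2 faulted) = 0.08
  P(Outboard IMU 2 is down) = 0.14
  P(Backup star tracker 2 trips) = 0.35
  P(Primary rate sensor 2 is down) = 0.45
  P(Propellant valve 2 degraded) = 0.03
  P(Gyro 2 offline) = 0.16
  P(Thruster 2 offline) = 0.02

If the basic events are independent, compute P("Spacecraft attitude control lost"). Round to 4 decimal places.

P(Momentum path inoperative) [AND] = 0.27 × 0.20 = 0.054000
P(Reaction-wheel cluster unavailable) [AND] = 0.45 × 0.054000 = 0.024300
P(Backup chain down) [AND] = 0.024300 × 0.28 = 0.006804
P(Control loop down) [AND] = 0.40 × 0.09 × 0.26 × 0.34 = 0.003182
P(Thruster branch lost) [AND] = 0.006804 × 0.003182 = 0.000022
P(Sensor suite fails) [OR] = 1 − (1−0.31) × (1−0.09) = 0.372100
P(Momentum path 2 down) [OR] = 1 − (1−0.25) × (1−0.08) × (1−0.14) = 0.406600
P(Reaction-wheel cluster 2 inoperative) [AND] = 0.406600 × 0.35 × 0.45 × 0.03 = 0.001921
P(Backup chain 2 lost) [OR] = 1 − (1−0.372100) × (1−0.001921) = 0.373306
P(Spacecraft attitude control lost) [OR] = 1 − (1−0.000022) × (1−0.373306) × (1−0.16) × (1−0.02) = 0.484117
Rounded to 4 decimal places: P(Spacecraft attitude control lost) ≈ 0.4841.

0.4841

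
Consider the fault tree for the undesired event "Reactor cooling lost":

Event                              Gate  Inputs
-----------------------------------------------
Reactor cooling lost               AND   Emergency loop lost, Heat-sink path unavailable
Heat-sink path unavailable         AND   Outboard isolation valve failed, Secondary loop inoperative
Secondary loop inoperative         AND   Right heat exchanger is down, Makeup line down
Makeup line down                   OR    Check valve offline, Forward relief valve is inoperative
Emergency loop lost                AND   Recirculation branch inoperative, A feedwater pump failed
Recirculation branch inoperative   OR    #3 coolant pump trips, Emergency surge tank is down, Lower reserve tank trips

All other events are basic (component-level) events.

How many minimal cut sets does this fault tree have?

6

Recirculation branch inoperative [OR]: union of children's cut sets → 3 cut set(s).
Emergency loop lost [AND]: one cut set from each child combined → 3 × 1 = 3 cut set(s).
Makeup line down [OR]: union of children's cut sets → 2 cut set(s).
Secondary loop inoperative [AND]: one cut set from each child combined → 1 × 2 = 2 cut set(s).
Heat-sink path unavailable [AND]: one cut set from each child combined → 1 × 2 = 2 cut set(s).
Reactor cooling lost [AND]: one cut set from each child combined → 3 × 2 = 6 cut set(s).
Minimal cut sets: {#3 coolant pump trips, A feedwater pump failed, Check valve offline, Outboard isolation valve failed, Right heat exchanger is down}; {#3 coolant pump trips, A feedwater pump failed, Forward relief valve is inoperative, Outboard isolation valve failed, Right heat exchanger is down}; {A feedwater pump failed, Check valve offline, Emergency surge tank is down, Outboard isolation valve failed, Right heat exchanger is down}; {A feedwater pump failed, Emergency surge tank is down, Forward relief valve is inoperative, Outboard isolation valve failed, Right heat exchanger is down}; {A feedwater pump failed, Check valve offline, Lower reserve tank trips, Outboard isolation valve failed, Right heat exchanger is down}; {A feedwater pump failed, Forward relief valve is inoperative, Lower reserve tank trips, Outboard isolation valve failed, Right heat exchanger is down}.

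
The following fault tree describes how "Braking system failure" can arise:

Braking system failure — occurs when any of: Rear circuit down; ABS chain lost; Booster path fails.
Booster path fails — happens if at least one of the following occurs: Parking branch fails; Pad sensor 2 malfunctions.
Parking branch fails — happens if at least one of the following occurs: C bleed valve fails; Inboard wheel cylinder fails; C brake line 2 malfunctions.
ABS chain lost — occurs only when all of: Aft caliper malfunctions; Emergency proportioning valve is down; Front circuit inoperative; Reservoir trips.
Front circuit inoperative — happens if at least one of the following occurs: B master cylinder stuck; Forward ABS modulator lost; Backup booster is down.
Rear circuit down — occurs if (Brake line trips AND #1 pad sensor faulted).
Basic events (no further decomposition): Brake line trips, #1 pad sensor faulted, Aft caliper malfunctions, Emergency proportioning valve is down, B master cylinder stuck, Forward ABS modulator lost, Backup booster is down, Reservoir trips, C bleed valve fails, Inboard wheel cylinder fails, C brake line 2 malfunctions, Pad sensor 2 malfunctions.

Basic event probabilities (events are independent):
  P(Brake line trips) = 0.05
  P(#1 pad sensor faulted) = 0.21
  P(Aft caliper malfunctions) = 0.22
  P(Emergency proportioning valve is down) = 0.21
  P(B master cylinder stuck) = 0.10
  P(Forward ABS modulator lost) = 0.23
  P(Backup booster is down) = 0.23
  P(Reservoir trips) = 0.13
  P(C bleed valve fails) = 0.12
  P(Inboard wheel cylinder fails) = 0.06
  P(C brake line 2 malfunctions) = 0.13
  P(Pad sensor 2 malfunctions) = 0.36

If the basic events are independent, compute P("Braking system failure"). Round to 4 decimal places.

P(Rear circuit down) [AND] = 0.05 × 0.21 = 0.010500
P(Front circuit inoperative) [OR] = 1 − (1−0.10) × (1−0.23) × (1−0.23) = 0.466390
P(ABS chain lost) [AND] = 0.22 × 0.21 × 0.466390 × 0.13 = 0.002801
P(Parking branch fails) [OR] = 1 − (1−0.12) × (1−0.06) × (1−0.13) = 0.280336
P(Booster path fails) [OR] = 1 − (1−0.280336) × (1−0.36) = 0.539415
P(Braking system failure) [OR] = 1 − (1−0.010500) × (1−0.002801) × (1−0.539415) = 0.545528
Rounded to 4 decimal places: P(Braking system failure) ≈ 0.5455.

0.5455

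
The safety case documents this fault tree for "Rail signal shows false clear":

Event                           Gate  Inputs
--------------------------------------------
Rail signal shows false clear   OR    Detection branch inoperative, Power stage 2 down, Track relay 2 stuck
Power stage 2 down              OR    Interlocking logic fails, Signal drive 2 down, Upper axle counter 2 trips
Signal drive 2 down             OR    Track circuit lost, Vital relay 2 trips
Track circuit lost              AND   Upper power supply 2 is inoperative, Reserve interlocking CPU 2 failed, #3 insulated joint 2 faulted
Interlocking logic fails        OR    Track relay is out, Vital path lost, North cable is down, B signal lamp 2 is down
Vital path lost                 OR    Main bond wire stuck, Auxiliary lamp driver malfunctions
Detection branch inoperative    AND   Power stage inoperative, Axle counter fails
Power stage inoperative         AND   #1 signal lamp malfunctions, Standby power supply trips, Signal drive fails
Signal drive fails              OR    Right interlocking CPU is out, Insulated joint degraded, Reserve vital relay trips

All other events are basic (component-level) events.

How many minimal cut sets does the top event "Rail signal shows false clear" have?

Signal drive fails [OR]: union of children's cut sets → 3 cut set(s).
Power stage inoperative [AND]: one cut set from each child combined → 1 × 1 × 3 = 3 cut set(s).
Detection branch inoperative [AND]: one cut set from each child combined → 3 × 1 = 3 cut set(s).
Vital path lost [OR]: union of children's cut sets → 2 cut set(s).
Interlocking logic fails [OR]: union of children's cut sets → 5 cut set(s).
Track circuit lost [AND]: one cut set from each child combined → 1 × 1 × 1 = 1 cut set(s).
Signal drive 2 down [OR]: union of children's cut sets → 2 cut set(s).
Power stage 2 down [OR]: union of children's cut sets → 8 cut set(s).
Rail signal shows false clear [OR]: union of children's cut sets → 12 cut set(s).

12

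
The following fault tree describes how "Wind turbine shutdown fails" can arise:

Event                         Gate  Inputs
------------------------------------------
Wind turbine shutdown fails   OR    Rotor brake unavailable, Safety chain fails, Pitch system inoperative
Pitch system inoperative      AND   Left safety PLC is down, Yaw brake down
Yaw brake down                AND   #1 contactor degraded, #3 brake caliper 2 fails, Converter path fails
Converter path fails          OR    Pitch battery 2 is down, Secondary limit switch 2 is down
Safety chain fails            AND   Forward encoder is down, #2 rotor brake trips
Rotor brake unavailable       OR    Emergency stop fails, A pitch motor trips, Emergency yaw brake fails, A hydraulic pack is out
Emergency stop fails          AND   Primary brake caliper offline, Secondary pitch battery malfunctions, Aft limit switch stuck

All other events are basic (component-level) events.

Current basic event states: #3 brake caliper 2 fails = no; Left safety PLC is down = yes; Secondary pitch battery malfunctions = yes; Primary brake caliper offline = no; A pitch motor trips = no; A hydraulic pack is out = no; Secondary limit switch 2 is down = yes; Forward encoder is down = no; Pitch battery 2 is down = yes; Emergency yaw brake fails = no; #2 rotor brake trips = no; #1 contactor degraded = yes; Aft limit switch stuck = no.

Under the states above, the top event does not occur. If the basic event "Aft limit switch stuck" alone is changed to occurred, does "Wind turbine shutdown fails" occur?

Counterfactual: set "Aft limit switch stuck" to occurred.
Emergency stop fails [AND]: Primary brake caliper offline=not, Secondary pitch battery malfunctions=occurs, Aft limit switch stuck=occurs → not all inputs occur → does not occur.
Rotor brake unavailable [OR]: Emergency stop fails=not, A pitch motor trips=not, Emergency yaw brake fails=not, A hydraulic pack is out=not → no input occurs → does not occur.
Safety chain fails [AND]: Forward encoder is down=not, #2 rotor brake trips=not → not all inputs occur → does not occur.
Converter path fails [OR]: Pitch battery 2 is down=occurs, Secondary limit switch 2 is down=occurs → at least one input occurs → occurs.
Yaw brake down [AND]: #1 contactor degraded=occurs, #3 brake caliper 2 fails=not, Converter path fails=occurs → not all inputs occur → does not occur.
Pitch system inoperative [AND]: Left safety PLC is down=occurs, Yaw brake down=not → not all inputs occur → does not occur.
Wind turbine shutdown fails [OR]: Rotor brake unavailable=not, Safety chain fails=not, Pitch system inoperative=not → no input occurs → does not occur.

No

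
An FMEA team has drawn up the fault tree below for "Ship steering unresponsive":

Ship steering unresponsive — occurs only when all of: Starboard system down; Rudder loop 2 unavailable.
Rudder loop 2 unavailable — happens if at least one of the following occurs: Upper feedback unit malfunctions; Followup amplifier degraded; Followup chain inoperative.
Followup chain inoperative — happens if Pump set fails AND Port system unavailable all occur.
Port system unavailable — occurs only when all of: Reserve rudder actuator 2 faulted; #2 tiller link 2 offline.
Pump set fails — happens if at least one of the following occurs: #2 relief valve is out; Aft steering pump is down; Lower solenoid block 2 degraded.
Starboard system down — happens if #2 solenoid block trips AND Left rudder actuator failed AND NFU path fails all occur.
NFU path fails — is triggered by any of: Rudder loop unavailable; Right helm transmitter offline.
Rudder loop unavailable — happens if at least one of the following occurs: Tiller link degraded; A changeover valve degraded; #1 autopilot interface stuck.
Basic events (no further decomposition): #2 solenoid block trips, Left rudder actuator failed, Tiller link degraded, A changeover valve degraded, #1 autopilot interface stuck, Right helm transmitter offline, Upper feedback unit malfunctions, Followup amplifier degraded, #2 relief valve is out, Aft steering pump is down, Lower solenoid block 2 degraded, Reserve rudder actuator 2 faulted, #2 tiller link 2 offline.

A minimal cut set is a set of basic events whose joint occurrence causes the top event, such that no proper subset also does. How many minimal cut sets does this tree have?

Rudder loop unavailable [OR]: union of children's cut sets → 3 cut set(s).
NFU path fails [OR]: union of children's cut sets → 4 cut set(s).
Starboard system down [AND]: one cut set from each child combined → 1 × 1 × 4 = 4 cut set(s).
Pump set fails [OR]: union of children's cut sets → 3 cut set(s).
Port system unavailable [AND]: one cut set from each child combined → 1 × 1 = 1 cut set(s).
Followup chain inoperative [AND]: one cut set from each child combined → 3 × 1 = 3 cut set(s).
Rudder loop 2 unavailable [OR]: union of children's cut sets → 5 cut set(s).
Ship steering unresponsive [AND]: one cut set from each child combined → 4 × 5 = 20 cut set(s).

20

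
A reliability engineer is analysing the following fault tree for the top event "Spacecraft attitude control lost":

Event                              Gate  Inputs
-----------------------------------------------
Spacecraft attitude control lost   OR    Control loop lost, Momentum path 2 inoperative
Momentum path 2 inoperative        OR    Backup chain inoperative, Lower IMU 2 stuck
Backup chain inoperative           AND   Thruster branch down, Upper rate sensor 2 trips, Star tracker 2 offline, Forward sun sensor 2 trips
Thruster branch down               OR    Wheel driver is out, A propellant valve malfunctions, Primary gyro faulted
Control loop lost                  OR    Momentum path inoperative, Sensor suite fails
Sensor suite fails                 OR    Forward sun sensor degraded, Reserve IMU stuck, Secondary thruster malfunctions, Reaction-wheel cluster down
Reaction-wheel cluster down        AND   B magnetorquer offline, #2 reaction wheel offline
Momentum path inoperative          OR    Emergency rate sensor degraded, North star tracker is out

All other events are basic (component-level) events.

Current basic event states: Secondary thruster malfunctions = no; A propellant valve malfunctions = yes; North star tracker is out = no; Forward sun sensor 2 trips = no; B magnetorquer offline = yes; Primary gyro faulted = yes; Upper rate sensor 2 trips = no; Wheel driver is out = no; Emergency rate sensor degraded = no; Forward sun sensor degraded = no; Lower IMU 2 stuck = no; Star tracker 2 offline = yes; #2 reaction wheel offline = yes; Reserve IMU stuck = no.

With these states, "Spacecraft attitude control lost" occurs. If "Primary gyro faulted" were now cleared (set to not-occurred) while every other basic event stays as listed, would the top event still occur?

Counterfactual: set "Primary gyro faulted" to not occurred.
Momentum path inoperative [OR]: Emergency rate sensor degraded=not, North star tracker is out=not → no input occurs → does not occur.
Reaction-wheel cluster down [AND]: B magnetorquer offline=occurs, #2 reaction wheel offline=occurs → all inputs occur → occurs.
Sensor suite fails [OR]: Forward sun sensor degraded=not, Reserve IMU stuck=not, Secondary thruster malfunctions=not, Reaction-wheel cluster down=occurs → at least one input occurs → occurs.
Control loop lost [OR]: Momentum path inoperative=not, Sensor suite fails=occurs → at least one input occurs → occurs.
Thruster branch down [OR]: Wheel driver is out=not, A propellant valve malfunctions=occurs, Primary gyro faulted=not → at least one input occurs → occurs.
Backup chain inoperative [AND]: Thruster branch down=occurs, Upper rate sensor 2 trips=not, Star tracker 2 offline=occurs, Forward sun sensor 2 trips=not → not all inputs occur → does not occur.
Momentum path 2 inoperative [OR]: Backup chain inoperative=not, Lower IMU 2 stuck=not → no input occurs → does not occur.
Spacecraft attitude control lost [OR]: Control loop lost=occurs, Momentum path 2 inoperative=not → at least one input occurs → occurs.

Yes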